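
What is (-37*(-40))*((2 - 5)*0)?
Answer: 0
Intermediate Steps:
(-37*(-40))*((2 - 5)*0) = 1480*(-3*0) = 1480*0 = 0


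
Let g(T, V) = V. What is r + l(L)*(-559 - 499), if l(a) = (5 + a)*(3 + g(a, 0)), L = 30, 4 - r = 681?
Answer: -111767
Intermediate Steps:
r = -677 (r = 4 - 1*681 = 4 - 681 = -677)
l(a) = 15 + 3*a (l(a) = (5 + a)*(3 + 0) = (5 + a)*3 = 15 + 3*a)
r + l(L)*(-559 - 499) = -677 + (15 + 3*30)*(-559 - 499) = -677 + (15 + 90)*(-1058) = -677 + 105*(-1058) = -677 - 111090 = -111767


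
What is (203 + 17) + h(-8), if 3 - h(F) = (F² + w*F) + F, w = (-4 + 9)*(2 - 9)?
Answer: -113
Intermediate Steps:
w = -35 (w = 5*(-7) = -35)
h(F) = 3 - F² + 34*F (h(F) = 3 - ((F² - 35*F) + F) = 3 - (F² - 34*F) = 3 + (-F² + 34*F) = 3 - F² + 34*F)
(203 + 17) + h(-8) = (203 + 17) + (3 - 1*(-8)² + 34*(-8)) = 220 + (3 - 1*64 - 272) = 220 + (3 - 64 - 272) = 220 - 333 = -113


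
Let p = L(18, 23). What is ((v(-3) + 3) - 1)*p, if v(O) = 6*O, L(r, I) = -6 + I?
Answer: -272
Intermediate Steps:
p = 17 (p = -6 + 23 = 17)
((v(-3) + 3) - 1)*p = ((6*(-3) + 3) - 1)*17 = ((-18 + 3) - 1)*17 = (-15 - 1)*17 = -16*17 = -272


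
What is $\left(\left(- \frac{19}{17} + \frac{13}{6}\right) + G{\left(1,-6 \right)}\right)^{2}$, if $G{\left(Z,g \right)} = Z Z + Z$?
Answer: $\frac{96721}{10404} \approx 9.2965$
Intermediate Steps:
$G{\left(Z,g \right)} = Z + Z^{2}$ ($G{\left(Z,g \right)} = Z^{2} + Z = Z + Z^{2}$)
$\left(\left(- \frac{19}{17} + \frac{13}{6}\right) + G{\left(1,-6 \right)}\right)^{2} = \left(\left(- \frac{19}{17} + \frac{13}{6}\right) + 1 \left(1 + 1\right)\right)^{2} = \left(\left(\left(-19\right) \frac{1}{17} + 13 \cdot \frac{1}{6}\right) + 1 \cdot 2\right)^{2} = \left(\left(- \frac{19}{17} + \frac{13}{6}\right) + 2\right)^{2} = \left(\frac{107}{102} + 2\right)^{2} = \left(\frac{311}{102}\right)^{2} = \frac{96721}{10404}$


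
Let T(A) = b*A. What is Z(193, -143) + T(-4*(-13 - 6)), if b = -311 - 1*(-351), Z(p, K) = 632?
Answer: 3672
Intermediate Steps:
b = 40 (b = -311 + 351 = 40)
T(A) = 40*A
Z(193, -143) + T(-4*(-13 - 6)) = 632 + 40*(-4*(-13 - 6)) = 632 + 40*(-4*(-19)) = 632 + 40*76 = 632 + 3040 = 3672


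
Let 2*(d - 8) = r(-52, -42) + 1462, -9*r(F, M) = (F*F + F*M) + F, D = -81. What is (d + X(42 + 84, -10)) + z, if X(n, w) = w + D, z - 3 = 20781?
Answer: 63490/3 ≈ 21163.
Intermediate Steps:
z = 20784 (z = 3 + 20781 = 20784)
r(F, M) = -F/9 - F²/9 - F*M/9 (r(F, M) = -((F*F + F*M) + F)/9 = -((F² + F*M) + F)/9 = -(F + F² + F*M)/9 = -F/9 - F²/9 - F*M/9)
X(n, w) = -81 + w (X(n, w) = w - 81 = -81 + w)
d = 1411/3 (d = 8 + (-⅑*(-52)*(1 - 52 - 42) + 1462)/2 = 8 + (-⅑*(-52)*(-93) + 1462)/2 = 8 + (-1612/3 + 1462)/2 = 8 + (½)*(2774/3) = 8 + 1387/3 = 1411/3 ≈ 470.33)
(d + X(42 + 84, -10)) + z = (1411/3 + (-81 - 10)) + 20784 = (1411/3 - 91) + 20784 = 1138/3 + 20784 = 63490/3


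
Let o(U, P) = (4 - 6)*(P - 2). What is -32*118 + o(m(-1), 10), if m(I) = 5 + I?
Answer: -3792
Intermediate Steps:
o(U, P) = 4 - 2*P (o(U, P) = -2*(-2 + P) = 4 - 2*P)
-32*118 + o(m(-1), 10) = -32*118 + (4 - 2*10) = -3776 + (4 - 20) = -3776 - 16 = -3792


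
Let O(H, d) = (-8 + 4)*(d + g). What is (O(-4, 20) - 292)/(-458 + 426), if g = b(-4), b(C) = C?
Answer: 89/8 ≈ 11.125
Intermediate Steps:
g = -4
O(H, d) = 16 - 4*d (O(H, d) = (-8 + 4)*(d - 4) = -4*(-4 + d) = 16 - 4*d)
(O(-4, 20) - 292)/(-458 + 426) = ((16 - 4*20) - 292)/(-458 + 426) = ((16 - 80) - 292)/(-32) = (-64 - 292)*(-1/32) = -356*(-1/32) = 89/8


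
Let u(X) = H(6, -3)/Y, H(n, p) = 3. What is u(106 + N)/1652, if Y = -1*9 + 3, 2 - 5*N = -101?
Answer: -1/3304 ≈ -0.00030266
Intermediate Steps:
N = 103/5 (N = ⅖ - ⅕*(-101) = ⅖ + 101/5 = 103/5 ≈ 20.600)
Y = -6 (Y = -9 + 3 = -6)
u(X) = -½ (u(X) = 3/(-6) = 3*(-⅙) = -½)
u(106 + N)/1652 = -½/1652 = -½*1/1652 = -1/3304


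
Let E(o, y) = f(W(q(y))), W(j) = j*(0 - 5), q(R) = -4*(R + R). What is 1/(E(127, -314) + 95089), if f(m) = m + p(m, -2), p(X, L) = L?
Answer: 1/82527 ≈ 1.2117e-5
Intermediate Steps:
q(R) = -8*R
W(j) = -5*j (W(j) = j*(-5) = -5*j)
f(m) = -2 + m (f(m) = m - 2 = -2 + m)
E(o, y) = -2 + 40*y (E(o, y) = -2 - (-40)*y = -2 + 40*y)
1/(E(127, -314) + 95089) = 1/((-2 + 40*(-314)) + 95089) = 1/((-2 - 12560) + 95089) = 1/(-12562 + 95089) = 1/82527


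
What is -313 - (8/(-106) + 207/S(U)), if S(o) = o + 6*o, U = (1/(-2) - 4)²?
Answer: -1049731/3339 ≈ -314.38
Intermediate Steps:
U = 81/4 (U = (-½ - 4)² = (-9/2)² = 81/4 ≈ 20.250)
S(o) = 7*o
-313 - (8/(-106) + 207/S(U)) = -313 - (8/(-106) + 207/((7*(81/4)))) = -313 - (8*(-1/106) + 207/(567/4)) = -313 - (-4/53 + 207*(4/567)) = -313 - (-4/53 + 92/63) = -313 - 1*4624/3339 = -313 - 4624/3339 = -1049731/3339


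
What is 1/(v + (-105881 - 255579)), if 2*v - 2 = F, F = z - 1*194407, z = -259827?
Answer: -1/588576 ≈ -1.6990e-6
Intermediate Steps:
F = -454234 (F = -259827 - 1*194407 = -259827 - 194407 = -454234)
v = -227116 (v = 1 + (½)*(-454234) = 1 - 227117 = -227116)
1/(v + (-105881 - 255579)) = 1/(-227116 + (-105881 - 255579)) = 1/(-227116 - 361460) = 1/(-588576) = -1/588576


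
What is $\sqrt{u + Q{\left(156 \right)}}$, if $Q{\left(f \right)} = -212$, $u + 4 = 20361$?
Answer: $\sqrt{20145} \approx 141.93$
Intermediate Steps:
$u = 20357$ ($u = -4 + 20361 = 20357$)
$\sqrt{u + Q{\left(156 \right)}} = \sqrt{20357 - 212} = \sqrt{20145}$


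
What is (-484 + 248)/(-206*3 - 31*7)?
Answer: 236/835 ≈ 0.28263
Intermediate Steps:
(-484 + 248)/(-206*3 - 31*7) = -236/(-618 - 217) = -236/(-835) = -1/835*(-236) = 236/835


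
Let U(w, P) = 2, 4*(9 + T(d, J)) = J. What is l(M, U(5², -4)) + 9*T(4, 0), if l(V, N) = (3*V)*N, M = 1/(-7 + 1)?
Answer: -82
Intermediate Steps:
T(d, J) = -9 + J/4
M = -⅙ (M = 1/(-6) = -⅙ ≈ -0.16667)
l(V, N) = 3*N*V
l(M, U(5², -4)) + 9*T(4, 0) = 3*2*(-⅙) + 9*(-9 + (¼)*0) = -1 + 9*(-9 + 0) = -1 + 9*(-9) = -1 - 81 = -82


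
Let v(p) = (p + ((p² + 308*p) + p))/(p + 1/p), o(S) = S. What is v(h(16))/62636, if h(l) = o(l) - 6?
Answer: 8000/1581559 ≈ 0.0050583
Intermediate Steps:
h(l) = -6 + l (h(l) = l - 6 = -6 + l)
v(p) = (p² + 310*p)/(p + 1/p) (v(p) = (p + (p² + 309*p))/(p + 1/p) = (p² + 310*p)/(p + 1/p))
v(h(16))/62636 = ((-6 + 16)²*(310 + (-6 + 16))/(1 + (-6 + 16)²))/62636 = (10²*(310 + 10)/(1 + 10²))*(1/62636) = (100*320/(1 + 100))*(1/62636) = (100*320/101)*(1/62636) = (100*(1/101)*320)*(1/62636) = (32000/101)*(1/62636) = 8000/1581559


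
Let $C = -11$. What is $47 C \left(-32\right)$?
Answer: $16544$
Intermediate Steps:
$47 C \left(-32\right) = 47 \left(-11\right) \left(-32\right) = \left(-517\right) \left(-32\right) = 16544$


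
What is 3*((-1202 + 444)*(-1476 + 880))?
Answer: 1355304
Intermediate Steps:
3*((-1202 + 444)*(-1476 + 880)) = 3*(-758*(-596)) = 3*451768 = 1355304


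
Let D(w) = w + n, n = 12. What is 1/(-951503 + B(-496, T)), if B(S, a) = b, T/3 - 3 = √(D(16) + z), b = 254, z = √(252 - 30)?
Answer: -1/951249 ≈ -1.0512e-6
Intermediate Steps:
D(w) = 12 + w (D(w) = w + 12 = 12 + w)
z = √222 ≈ 14.900
T = 9 + 3*√(28 + √222) (T = 9 + 3*√((12 + 16) + √222) = 9 + 3*√(28 + √222) ≈ 28.649)
B(S, a) = 254
1/(-951503 + B(-496, T)) = 1/(-951503 + 254) = 1/(-951249) = -1/951249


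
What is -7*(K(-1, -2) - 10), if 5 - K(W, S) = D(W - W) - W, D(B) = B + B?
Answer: 42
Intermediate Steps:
D(B) = 2*B
K(W, S) = 5 + W (K(W, S) = 5 - (2*(W - W) - W) = 5 - (2*0 - W) = 5 - (0 - W) = 5 - (-1)*W = 5 + W)
-7*(K(-1, -2) - 10) = -7*((5 - 1) - 10) = -7*(4 - 10) = -7*(-6) = 42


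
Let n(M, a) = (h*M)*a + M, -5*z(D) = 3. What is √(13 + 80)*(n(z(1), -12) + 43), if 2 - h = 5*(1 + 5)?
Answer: -796*√93/5 ≈ -1535.3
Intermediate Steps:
z(D) = -⅗ (z(D) = -⅕*3 = -⅗)
h = -28 (h = 2 - 5*(1 + 5) = 2 - 5*6 = 2 - 1*30 = 2 - 30 = -28)
n(M, a) = M - 28*M*a (n(M, a) = (-28*M)*a + M = -28*M*a + M = M - 28*M*a)
√(13 + 80)*(n(z(1), -12) + 43) = √(13 + 80)*(-3*(1 - 28*(-12))/5 + 43) = √93*(-3*(1 + 336)/5 + 43) = √93*(-⅗*337 + 43) = √93*(-1011/5 + 43) = √93*(-796/5) = -796*√93/5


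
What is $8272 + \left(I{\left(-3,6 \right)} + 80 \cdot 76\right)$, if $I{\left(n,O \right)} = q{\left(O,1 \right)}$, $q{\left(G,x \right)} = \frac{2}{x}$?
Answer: $14354$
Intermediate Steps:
$I{\left(n,O \right)} = 2$ ($I{\left(n,O \right)} = \frac{2}{1} = 2 \cdot 1 = 2$)
$8272 + \left(I{\left(-3,6 \right)} + 80 \cdot 76\right) = 8272 + \left(2 + 80 \cdot 76\right) = 8272 + \left(2 + 6080\right) = 8272 + 6082 = 14354$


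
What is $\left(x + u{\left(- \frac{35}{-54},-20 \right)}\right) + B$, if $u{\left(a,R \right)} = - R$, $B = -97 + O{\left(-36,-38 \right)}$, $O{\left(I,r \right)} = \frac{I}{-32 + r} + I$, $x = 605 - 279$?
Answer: $\frac{7473}{35} \approx 213.51$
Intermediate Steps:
$x = 326$
$O{\left(I,r \right)} = I + \frac{I}{-32 + r}$ ($O{\left(I,r \right)} = \frac{I}{-32 + r} + I = I + \frac{I}{-32 + r}$)
$B = - \frac{4637}{35}$ ($B = -97 - \frac{36 \left(-31 - 38\right)}{-32 - 38} = -97 - 36 \frac{1}{-70} \left(-69\right) = -97 - \left(- \frac{18}{35}\right) \left(-69\right) = -97 - \frac{1242}{35} = - \frac{4637}{35} \approx -132.49$)
$\left(x + u{\left(- \frac{35}{-54},-20 \right)}\right) + B = \left(326 - -20\right) - \frac{4637}{35} = \left(326 + 20\right) - \frac{4637}{35} = 346 - \frac{4637}{35} = \frac{7473}{35}$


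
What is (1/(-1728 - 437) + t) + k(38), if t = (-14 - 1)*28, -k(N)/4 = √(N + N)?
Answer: -909301/2165 - 8*√19 ≈ -454.87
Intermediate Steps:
k(N) = -4*√2*√N (k(N) = -4*√(N + N) = -4*√2*√N)
t = -420 (t = -15*28 = -420)
(1/(-1728 - 437) + t) + k(38) = (1/(-1728 - 437) - 420) - 4*√2*√38 = (1/(-2165) - 420) - 8*√19 = (-1/2165 - 420) - 8*√19 = -909301/2165 - 8*√19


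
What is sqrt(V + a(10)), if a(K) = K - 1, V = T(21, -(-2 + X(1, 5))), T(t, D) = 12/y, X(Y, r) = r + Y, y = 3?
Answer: sqrt(13) ≈ 3.6056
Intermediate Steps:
X(Y, r) = Y + r
T(t, D) = 4 (T(t, D) = 12/3 = 12*(1/3) = 4)
V = 4
a(K) = -1 + K
sqrt(V + a(10)) = sqrt(4 + (-1 + 10)) = sqrt(4 + 9) = sqrt(13)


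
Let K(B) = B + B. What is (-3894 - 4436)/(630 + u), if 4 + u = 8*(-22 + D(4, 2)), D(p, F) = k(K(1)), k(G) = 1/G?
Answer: -4165/227 ≈ -18.348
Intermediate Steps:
K(B) = 2*B
D(p, F) = 1/2 (D(p, F) = 1/(2*1) = 1/2)
u = -176 (u = -4 + 8*(-22 + 1/2) = -4 + 8*(-43/2) = -4 - 172 = -176)
(-3894 - 4436)/(630 + u) = (-3894 - 4436)/(630 - 176) = -8330/454 = -8330*1/454 = -4165/227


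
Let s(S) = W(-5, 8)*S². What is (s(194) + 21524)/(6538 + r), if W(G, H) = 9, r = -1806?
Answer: 12866/169 ≈ 76.130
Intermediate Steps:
s(S) = 9*S²
(s(194) + 21524)/(6538 + r) = (9*194² + 21524)/(6538 - 1806) = (9*37636 + 21524)/4732 = (338724 + 21524)*(1/4732) = 360248*(1/4732) = 12866/169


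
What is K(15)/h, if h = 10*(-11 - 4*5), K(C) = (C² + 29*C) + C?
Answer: -135/62 ≈ -2.1774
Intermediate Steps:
K(C) = C² + 30*C
h = -310 (h = 10*(-11 - 20) = 10*(-31) = -310)
K(15)/h = (15*(30 + 15))/(-310) = (15*45)*(-1/310) = 675*(-1/310) = -135/62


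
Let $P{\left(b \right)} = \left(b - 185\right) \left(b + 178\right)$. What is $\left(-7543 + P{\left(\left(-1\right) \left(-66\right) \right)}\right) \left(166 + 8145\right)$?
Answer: $-304008069$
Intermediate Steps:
$P{\left(b \right)} = \left(-185 + b\right) \left(178 + b\right)$
$\left(-7543 + P{\left(\left(-1\right) \left(-66\right) \right)}\right) \left(166 + 8145\right) = \left(-7543 - \left(32930 - 4356 + 7 \left(-1\right) \left(-66\right)\right)\right) \left(166 + 8145\right) = \left(-7543 - \left(33392 - 4356\right)\right) 8311 = \left(-7543 - 29036\right) 8311 = \left(-36579\right) 8311 = -304008069$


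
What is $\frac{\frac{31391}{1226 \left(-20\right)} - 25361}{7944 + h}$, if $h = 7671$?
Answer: $- \frac{621883111}{382879800} \approx -1.6242$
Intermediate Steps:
$\frac{\frac{31391}{1226 \left(-20\right)} - 25361}{7944 + h} = \frac{\frac{31391}{1226 \left(-20\right)} - 25361}{7944 + 7671} = \frac{\frac{31391}{-24520} - 25361}{15615} = \left(31391 \left(- \frac{1}{24520}\right) - 25361\right) \frac{1}{15615} = \left(- \frac{31391}{24520} - 25361\right) \frac{1}{15615} = \left(- \frac{621883111}{24520}\right) \frac{1}{15615} = - \frac{621883111}{382879800}$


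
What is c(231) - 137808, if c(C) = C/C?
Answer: -137807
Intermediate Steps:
c(C) = 1
c(231) - 137808 = 1 - 137808 = -137807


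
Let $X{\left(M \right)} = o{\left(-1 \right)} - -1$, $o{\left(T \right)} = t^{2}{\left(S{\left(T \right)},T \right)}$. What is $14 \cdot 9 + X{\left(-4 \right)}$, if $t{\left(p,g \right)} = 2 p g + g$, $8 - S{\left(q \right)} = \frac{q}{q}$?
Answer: $352$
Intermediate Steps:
$S{\left(q \right)} = 7$ ($S{\left(q \right)} = 8 - \frac{q}{q} = 8 - 1 = 7$)
$t{\left(p,g \right)} = g + 2 g p$ ($t{\left(p,g \right)} = 2 g p + g = g + 2 g p$)
$o{\left(T \right)} = 225 T^{2}$ ($o{\left(T \right)} = \left(T \left(1 + 2 \cdot 7\right)\right)^{2} = \left(T \left(1 + 14\right)\right)^{2} = \left(T 15\right)^{2} = \left(15 T\right)^{2} = 225 T^{2}$)
$X{\left(M \right)} = 226$ ($X{\left(M \right)} = 225 \left(-1\right)^{2} - -1 = 225 \cdot 1 + 1 = 225 + 1 = 226$)
$14 \cdot 9 + X{\left(-4 \right)} = 14 \cdot 9 + 226 = 126 + 226 = 352$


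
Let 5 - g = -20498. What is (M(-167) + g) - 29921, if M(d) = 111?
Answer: -9307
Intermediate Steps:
g = 20503 (g = 5 - 1*(-20498) = 5 + 20498 = 20503)
(M(-167) + g) - 29921 = (111 + 20503) - 29921 = 20614 - 29921 = -9307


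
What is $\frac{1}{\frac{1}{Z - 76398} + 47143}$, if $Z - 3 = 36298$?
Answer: $\frac{40097}{1890292870} \approx 2.1212 \cdot 10^{-5}$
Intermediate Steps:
$Z = 36301$ ($Z = 3 + 36298 = 36301$)
$\frac{1}{\frac{1}{Z - 76398} + 47143} = \frac{1}{\frac{1}{36301 - 76398} + 47143} = \frac{1}{\frac{1}{-40097} + 47143} = \frac{1}{- \frac{1}{40097} + 47143} = \frac{1}{\frac{1890292870}{40097}} = \frac{40097}{1890292870}$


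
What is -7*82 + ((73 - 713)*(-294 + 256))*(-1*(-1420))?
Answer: 34533826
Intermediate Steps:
-7*82 + ((73 - 713)*(-294 + 256))*(-1*(-1420)) = -574 - 640*(-38)*1420 = -574 + 24320*1420 = -574 + 34534400 = 34533826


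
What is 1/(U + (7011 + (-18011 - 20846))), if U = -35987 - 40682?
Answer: -1/108515 ≈ -9.2153e-6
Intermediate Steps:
U = -76669
1/(U + (7011 + (-18011 - 20846))) = 1/(-76669 + (7011 + (-18011 - 20846))) = 1/(-76669 + (7011 - 38857)) = 1/(-76669 - 31846) = 1/(-108515) = -1/108515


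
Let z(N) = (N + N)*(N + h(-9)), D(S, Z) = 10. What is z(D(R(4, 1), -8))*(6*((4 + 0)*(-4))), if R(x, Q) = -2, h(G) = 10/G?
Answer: -51200/3 ≈ -17067.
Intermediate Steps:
z(N) = 2*N*(-10/9 + N) (z(N) = (N + N)*(N + 10/(-9)) = (2*N)*(N + 10*(-⅑)) = (2*N)*(N - 10/9) = (2*N)*(-10/9 + N) = 2*N*(-10/9 + N))
z(D(R(4, 1), -8))*(6*((4 + 0)*(-4))) = ((2/9)*10*(-10 + 9*10))*(6*((4 + 0)*(-4))) = ((2/9)*10*(-10 + 90))*(6*(4*(-4))) = ((2/9)*10*80)*(6*(-16)) = (1600/9)*(-96) = -51200/3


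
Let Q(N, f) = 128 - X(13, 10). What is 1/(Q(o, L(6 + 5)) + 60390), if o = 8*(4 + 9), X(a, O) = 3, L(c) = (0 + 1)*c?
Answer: 1/60515 ≈ 1.6525e-5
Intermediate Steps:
L(c) = c (L(c) = 1*c = c)
o = 104 (o = 8*13 = 104)
Q(N, f) = 125 (Q(N, f) = 128 - 1*3 = 128 - 3 = 125)
1/(Q(o, L(6 + 5)) + 60390) = 1/(125 + 60390) = 1/60515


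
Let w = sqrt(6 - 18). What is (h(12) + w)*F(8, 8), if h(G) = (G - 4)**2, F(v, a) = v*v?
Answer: 4096 + 128*I*sqrt(3) ≈ 4096.0 + 221.7*I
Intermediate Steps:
F(v, a) = v**2
h(G) = (-4 + G)**2
w = 2*I*sqrt(3) (w = sqrt(-12) = 2*I*sqrt(3) ≈ 3.4641*I)
(h(12) + w)*F(8, 8) = ((-4 + 12)**2 + 2*I*sqrt(3))*8**2 = (8**2 + 2*I*sqrt(3))*64 = (64 + 2*I*sqrt(3))*64 = 4096 + 128*I*sqrt(3)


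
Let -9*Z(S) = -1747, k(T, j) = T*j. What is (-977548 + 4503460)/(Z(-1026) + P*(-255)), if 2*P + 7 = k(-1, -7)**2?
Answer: -3966651/5806 ≈ -683.20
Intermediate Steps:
P = 21 (P = -7/2 + (-1*(-7))**2/2 = -7/2 + (1/2)*7**2 = -7/2 + (1/2)*49 = -7/2 + 49/2 = 21)
Z(S) = 1747/9 (Z(S) = -1/9*(-1747) = 1747/9)
(-977548 + 4503460)/(Z(-1026) + P*(-255)) = (-977548 + 4503460)/(1747/9 + 21*(-255)) = 3525912/(1747/9 - 5355) = 3525912/(-46448/9) = 3525912*(-9/46448) = -3966651/5806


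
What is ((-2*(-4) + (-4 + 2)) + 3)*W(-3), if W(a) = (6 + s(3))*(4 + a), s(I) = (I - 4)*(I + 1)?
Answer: 18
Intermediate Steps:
s(I) = (1 + I)*(-4 + I) (s(I) = (-4 + I)*(1 + I) = (1 + I)*(-4 + I))
W(a) = 8 + 2*a (W(a) = (6 + (-4 + 3² - 3*3))*(4 + a) = (6 + (-4 + 9 - 9))*(4 + a) = (6 - 4)*(4 + a) = 2*(4 + a) = 8 + 2*a)
((-2*(-4) + (-4 + 2)) + 3)*W(-3) = ((-2*(-4) + (-4 + 2)) + 3)*(8 + 2*(-3)) = ((8 - 2) + 3)*(8 - 6) = (6 + 3)*2 = 9*2 = 18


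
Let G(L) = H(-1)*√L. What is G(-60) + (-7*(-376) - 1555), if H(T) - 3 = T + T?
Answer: 1077 + 2*I*√15 ≈ 1077.0 + 7.746*I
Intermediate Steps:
H(T) = 3 + 2*T (H(T) = 3 + (T + T) = 3 + 2*T)
G(L) = √L (G(L) = (3 + 2*(-1))*√L = (3 - 2)*√L = 1*√L = √L)
G(-60) + (-7*(-376) - 1555) = √(-60) + (-7*(-376) - 1555) = 2*I*√15 + (2632 - 1555) = 2*I*√15 + 1077 = 1077 + 2*I*√15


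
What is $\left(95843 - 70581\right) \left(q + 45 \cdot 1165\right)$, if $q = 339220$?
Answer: $9893735990$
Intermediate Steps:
$\left(95843 - 70581\right) \left(q + 45 \cdot 1165\right) = \left(95843 - 70581\right) \left(339220 + 45 \cdot 1165\right) = 25262 \left(339220 + 52425\right) = 25262 \cdot 391645 = 9893735990$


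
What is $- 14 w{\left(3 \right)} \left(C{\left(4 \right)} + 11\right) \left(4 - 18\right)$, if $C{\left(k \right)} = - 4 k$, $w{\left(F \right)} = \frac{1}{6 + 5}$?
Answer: $- \frac{980}{11} \approx -89.091$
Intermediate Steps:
$w{\left(F \right)} = \frac{1}{11}$
$- 14 w{\left(3 \right)} \left(C{\left(4 \right)} + 11\right) \left(4 - 18\right) = \left(-14\right) \frac{1}{11} \left(\left(-4\right) 4 + 11\right) \left(4 - 18\right) = - \frac{14 \left(-16 + 11\right) \left(-14\right)}{11} = - \frac{14 \left(\left(-5\right) \left(-14\right)\right)}{11} = \left(- \frac{14}{11}\right) 70 = - \frac{980}{11}$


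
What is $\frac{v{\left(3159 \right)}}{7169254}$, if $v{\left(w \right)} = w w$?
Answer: $\frac{9979281}{7169254} \approx 1.392$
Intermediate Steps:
$v{\left(w \right)} = w^{2}$
$\frac{v{\left(3159 \right)}}{7169254} = \frac{3159^{2}}{7169254} = 9979281 \cdot \frac{1}{7169254} = \frac{9979281}{7169254}$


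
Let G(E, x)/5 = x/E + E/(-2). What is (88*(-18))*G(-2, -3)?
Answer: -19800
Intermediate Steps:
G(E, x) = -5*E/2 + 5*x/E (G(E, x) = 5*(x/E + E/(-2)) = 5*(x/E + E*(-1/2)) = 5*(x/E - E/2) = 5*(-E/2 + x/E) = -5*E/2 + 5*x/E)
(88*(-18))*G(-2, -3) = (88*(-18))*(-5/2*(-2) + 5*(-3)/(-2)) = -1584*(5 + 5*(-3)*(-1/2)) = -1584*(5 + 15/2) = -1584*25/2 = -19800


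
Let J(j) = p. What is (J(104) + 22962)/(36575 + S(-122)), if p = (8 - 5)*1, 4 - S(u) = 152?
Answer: 22965/36427 ≈ 0.63044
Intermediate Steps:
S(u) = -148 (S(u) = 4 - 1*152 = 4 - 152 = -148)
p = 3 (p = 3*1 = 3)
J(j) = 3
(J(104) + 22962)/(36575 + S(-122)) = (3 + 22962)/(36575 - 148) = 22965/36427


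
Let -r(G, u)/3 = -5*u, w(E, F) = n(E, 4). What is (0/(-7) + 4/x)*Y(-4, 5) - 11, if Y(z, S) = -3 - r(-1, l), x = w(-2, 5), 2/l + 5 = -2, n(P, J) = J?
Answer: -68/7 ≈ -9.7143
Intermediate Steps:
w(E, F) = 4
l = -2/7 (l = 2/(-5 - 2) = 2/(-7) = 2*(-⅐) = -2/7 ≈ -0.28571)
x = 4
r(G, u) = 15*u (r(G, u) = -(-15)*u = 15*u)
Y(z, S) = 9/7 (Y(z, S) = -3 - 15*(-2)/7 = -3 - 1*(-30/7) = -3 + 30/7 = 9/7)
(0/(-7) + 4/x)*Y(-4, 5) - 11 = (0/(-7) + 4/4)*(9/7) - 11 = (0*(-⅐) + 4*(¼))*(9/7) - 11 = (0 + 1)*(9/7) - 11 = 1*(9/7) - 11 = 9/7 - 11 = -68/7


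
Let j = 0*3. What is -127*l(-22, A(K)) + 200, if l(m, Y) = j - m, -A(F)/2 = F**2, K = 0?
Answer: -2594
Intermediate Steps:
j = 0
A(F) = -2*F**2
l(m, Y) = -m (l(m, Y) = 0 - m = -m)
-127*l(-22, A(K)) + 200 = -(-127)*(-22) + 200 = -127*22 + 200 = -2794 + 200 = -2594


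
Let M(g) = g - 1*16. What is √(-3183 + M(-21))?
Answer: 2*I*√805 ≈ 56.745*I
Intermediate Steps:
M(g) = -16 + g (M(g) = g - 16 = -16 + g)
√(-3183 + M(-21)) = √(-3183 + (-16 - 21)) = √(-3183 - 37) = √(-3220) = 2*I*√805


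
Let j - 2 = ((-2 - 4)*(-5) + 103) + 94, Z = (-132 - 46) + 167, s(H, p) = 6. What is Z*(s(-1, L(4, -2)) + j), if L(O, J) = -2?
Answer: -2585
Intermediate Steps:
Z = -11 (Z = -178 + 167 = -11)
j = 229 (j = 2 + (((-2 - 4)*(-5) + 103) + 94) = 2 + ((-6*(-5) + 103) + 94) = 2 + ((30 + 103) + 94) = 2 + (133 + 94) = 2 + 227 = 229)
Z*(s(-1, L(4, -2)) + j) = -11*(6 + 229) = -11*235 = -2585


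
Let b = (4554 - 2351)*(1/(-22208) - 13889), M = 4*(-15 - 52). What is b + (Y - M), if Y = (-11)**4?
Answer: -679177450267/22208 ≈ -3.0583e+7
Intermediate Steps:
M = -268 (M = 4*(-67) = -268)
Y = 14641
b = -679508549339/22208 (b = 2203*(-1/22208 - 13889) = 2203*(-308446913/22208) = -679508549339/22208 ≈ -3.0597e+7)
b + (Y - M) = -679508549339/22208 + (14641 - 1*(-268)) = -679508549339/22208 + (14641 + 268) = -679508549339/22208 + 14909 = -679177450267/22208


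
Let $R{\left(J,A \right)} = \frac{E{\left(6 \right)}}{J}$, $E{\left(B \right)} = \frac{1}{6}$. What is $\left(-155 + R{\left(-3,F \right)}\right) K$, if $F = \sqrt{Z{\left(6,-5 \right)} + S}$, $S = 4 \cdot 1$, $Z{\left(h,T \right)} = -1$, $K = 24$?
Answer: $- \frac{11164}{3} \approx -3721.3$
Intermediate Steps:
$E{\left(B \right)} = \frac{1}{6}$
$S = 4$
$F = \sqrt{3}$ ($F = \sqrt{-1 + 4} = \sqrt{3} \approx 1.732$)
$R{\left(J,A \right)} = \frac{1}{6 J}$
$\left(-155 + R{\left(-3,F \right)}\right) K = \left(-155 + \frac{1}{6 \left(-3\right)}\right) 24 = \left(-155 + \frac{1}{6} \left(- \frac{1}{3}\right)\right) 24 = \left(-155 - \frac{1}{18}\right) 24 = \left(- \frac{2791}{18}\right) 24 = - \frac{11164}{3}$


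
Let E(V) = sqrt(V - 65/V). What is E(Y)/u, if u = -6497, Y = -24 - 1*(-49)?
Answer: -4*sqrt(35)/32485 ≈ -0.00072847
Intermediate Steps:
Y = 25 (Y = -24 + 49 = 25)
E(Y)/u = sqrt(25 - 65/25)/(-6497) = sqrt(25 - 65*1/25)*(-1/6497) = sqrt(25 - 13/5)*(-1/6497) = sqrt(112/5)*(-1/6497) = (4*sqrt(35)/5)*(-1/6497) = -4*sqrt(35)/32485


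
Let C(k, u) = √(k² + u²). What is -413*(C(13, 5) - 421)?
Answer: 173873 - 413*√194 ≈ 1.6812e+5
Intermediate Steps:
-413*(C(13, 5) - 421) = -413*(√(13² + 5²) - 421) = -413*(√(169 + 25) - 421) = -413*(√194 - 421) = -413*(-421 + √194) = 173873 - 413*√194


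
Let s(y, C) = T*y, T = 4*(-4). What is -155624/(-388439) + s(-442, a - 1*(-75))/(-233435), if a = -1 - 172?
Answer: 33581047832/90675257965 ≈ 0.37034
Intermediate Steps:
a = -173
T = -16
s(y, C) = -16*y
-155624/(-388439) + s(-442, a - 1*(-75))/(-233435) = -155624/(-388439) - 16*(-442)/(-233435) = -155624*(-1/388439) + 7072*(-1/233435) = 155624/388439 - 7072/233435 = 33581047832/90675257965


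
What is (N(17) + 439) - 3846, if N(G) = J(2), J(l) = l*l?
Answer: -3403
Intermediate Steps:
J(l) = l²
N(G) = 4 (N(G) = 2² = 4)
(N(17) + 439) - 3846 = (4 + 439) - 3846 = 443 - 3846 = -3403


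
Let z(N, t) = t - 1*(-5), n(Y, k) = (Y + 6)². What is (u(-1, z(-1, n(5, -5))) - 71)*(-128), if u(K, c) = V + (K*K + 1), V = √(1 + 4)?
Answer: 8832 - 128*√5 ≈ 8545.8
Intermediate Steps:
n(Y, k) = (6 + Y)²
z(N, t) = 5 + t (z(N, t) = t + 5 = 5 + t)
V = √5 ≈ 2.2361
u(K, c) = 1 + √5 + K² (u(K, c) = √5 + (K*K + 1) = √5 + (K² + 1) = √5 + (1 + K²) = 1 + √5 + K²)
(u(-1, z(-1, n(5, -5))) - 71)*(-128) = ((1 + √5 + (-1)²) - 71)*(-128) = ((1 + √5 + 1) - 71)*(-128) = ((2 + √5) - 71)*(-128) = (-69 + √5)*(-128) = 8832 - 128*√5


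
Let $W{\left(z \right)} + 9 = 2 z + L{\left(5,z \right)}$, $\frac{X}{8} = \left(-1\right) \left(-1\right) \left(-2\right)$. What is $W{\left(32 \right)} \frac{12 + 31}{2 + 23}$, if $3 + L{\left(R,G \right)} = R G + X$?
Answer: $\frac{8428}{25} \approx 337.12$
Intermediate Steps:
$X = -16$ ($X = 8 \left(-1\right) \left(-1\right) \left(-2\right) = 8 \cdot 1 \left(-2\right) = 8 \left(-2\right) = -16$)
$L{\left(R,G \right)} = -19 + G R$ ($L{\left(R,G \right)} = -3 + \left(R G - 16\right) = -3 + \left(G R - 16\right) = -3 + \left(-16 + G R\right) = -19 + G R$)
$W{\left(z \right)} = -28 + 7 z$ ($W{\left(z \right)} = -9 + \left(2 z + \left(-19 + z 5\right)\right) = -9 + \left(2 z + \left(-19 + 5 z\right)\right) = -9 + \left(-19 + 7 z\right) = -28 + 7 z$)
$W{\left(32 \right)} \frac{12 + 31}{2 + 23} = \left(-28 + 7 \cdot 32\right) \frac{12 + 31}{2 + 23} = \left(-28 + 224\right) \frac{43}{25} = 196 \cdot 43 \cdot \frac{1}{25} = 196 \cdot \frac{43}{25} = \frac{8428}{25}$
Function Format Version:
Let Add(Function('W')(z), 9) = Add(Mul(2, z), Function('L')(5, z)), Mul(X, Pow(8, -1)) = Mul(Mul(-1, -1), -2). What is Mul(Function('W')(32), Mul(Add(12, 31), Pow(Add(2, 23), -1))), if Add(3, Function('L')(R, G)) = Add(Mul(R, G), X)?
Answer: Rational(8428, 25) ≈ 337.12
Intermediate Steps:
X = -16 (X = Mul(8, Mul(Mul(-1, -1), -2)) = Mul(8, Mul(1, -2)) = Mul(8, -2) = -16)
Function('L')(R, G) = Add(-19, Mul(G, R)) (Function('L')(R, G) = Add(-3, Add(Mul(R, G), -16)) = Add(-3, Add(Mul(G, R), -16)) = Add(-3, Add(-16, Mul(G, R))) = Add(-19, Mul(G, R)))
Function('W')(z) = Add(-28, Mul(7, z)) (Function('W')(z) = Add(-9, Add(Mul(2, z), Add(-19, Mul(z, 5)))) = Add(-9, Add(Mul(2, z), Add(-19, Mul(5, z)))) = Add(-9, Add(-19, Mul(7, z))) = Add(-28, Mul(7, z)))
Mul(Function('W')(32), Mul(Add(12, 31), Pow(Add(2, 23), -1))) = Mul(Add(-28, Mul(7, 32)), Mul(Add(12, 31), Pow(Add(2, 23), -1))) = Mul(Add(-28, 224), Mul(43, Pow(25, -1))) = Mul(196, Mul(43, Rational(1, 25))) = Mul(196, Rational(43, 25)) = Rational(8428, 25)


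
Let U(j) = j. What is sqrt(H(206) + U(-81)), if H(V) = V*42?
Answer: sqrt(8571) ≈ 92.580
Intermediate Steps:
H(V) = 42*V
sqrt(H(206) + U(-81)) = sqrt(42*206 - 81) = sqrt(8652 - 81) = sqrt(8571)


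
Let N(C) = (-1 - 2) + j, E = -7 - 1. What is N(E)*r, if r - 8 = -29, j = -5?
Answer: 168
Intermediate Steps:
r = -21 (r = 8 - 29 = -21)
E = -8
N(C) = -8 (N(C) = (-1 - 2) - 5 = -3 - 5 = -8)
N(E)*r = -8*(-21) = 168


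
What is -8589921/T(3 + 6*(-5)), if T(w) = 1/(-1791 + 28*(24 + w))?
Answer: 16106101875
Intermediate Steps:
T(w) = 1/(-1119 + 28*w) (T(w) = 1/(-1791 + (672 + 28*w)) = 1/(-1119 + 28*w))
-8589921/T(3 + 6*(-5)) = -(-9612121599 + 240517788*(3 + 6*(-5))) = -(-9612121599 + 240517788*(3 - 30)) = -8589921/(1/(-1119 + 28*(-27))) = -8589921/(1/(-1119 - 756)) = -8589921/(1/(-1875)) = -8589921/(-1/1875) = -8589921*(-1875) = 16106101875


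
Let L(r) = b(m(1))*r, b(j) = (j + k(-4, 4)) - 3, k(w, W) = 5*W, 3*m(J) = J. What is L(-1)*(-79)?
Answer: 4108/3 ≈ 1369.3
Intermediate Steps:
m(J) = J/3
b(j) = 17 + j (b(j) = (j + 5*4) - 3 = (j + 20) - 3 = (20 + j) - 3 = 17 + j)
L(r) = 52*r/3 (L(r) = (17 + (1/3)*1)*r = (17 + 1/3)*r = 52*r/3)
L(-1)*(-79) = ((52/3)*(-1))*(-79) = -52/3*(-79) = 4108/3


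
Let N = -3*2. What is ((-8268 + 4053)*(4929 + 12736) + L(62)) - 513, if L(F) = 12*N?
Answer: -74458560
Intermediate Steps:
N = -6
L(F) = -72 (L(F) = 12*(-6) = -72)
((-8268 + 4053)*(4929 + 12736) + L(62)) - 513 = ((-8268 + 4053)*(4929 + 12736) - 72) - 513 = (-4215*17665 - 72) - 513 = (-74457975 - 72) - 513 = -74458047 - 513 = -74458560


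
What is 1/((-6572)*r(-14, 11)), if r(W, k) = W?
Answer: 1/92008 ≈ 1.0869e-5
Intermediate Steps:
1/((-6572)*r(-14, 11)) = 1/(-6572*(-14)) = -1/6572*(-1/14) = 1/92008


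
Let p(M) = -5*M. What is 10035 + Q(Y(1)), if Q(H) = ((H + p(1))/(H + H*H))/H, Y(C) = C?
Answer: 10033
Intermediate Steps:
Q(H) = (-5 + H)/(H*(H + H**2)) (Q(H) = ((H - 5*1)/(H + H*H))/H = ((H - 5)/(H + H**2))/H = ((-5 + H)/(H + H**2))/H = (-5 + H)/(H*(H + H**2)))
10035 + Q(Y(1)) = 10035 + (-5 + 1)/(1**2*(1 + 1)) = 10035 + 1*(-4)/2 = 10035 + 1*(1/2)*(-4) = 10035 - 2 = 10033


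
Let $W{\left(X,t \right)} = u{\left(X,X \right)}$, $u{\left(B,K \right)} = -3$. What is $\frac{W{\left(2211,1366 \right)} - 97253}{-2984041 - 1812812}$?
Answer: $\frac{97256}{4796853} \approx 0.020275$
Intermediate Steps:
$W{\left(X,t \right)} = -3$
$\frac{W{\left(2211,1366 \right)} - 97253}{-2984041 - 1812812} = \frac{-3 - 97253}{-2984041 - 1812812} = - \frac{97256}{-4796853} = \left(-97256\right) \left(- \frac{1}{4796853}\right) = \frac{97256}{4796853}$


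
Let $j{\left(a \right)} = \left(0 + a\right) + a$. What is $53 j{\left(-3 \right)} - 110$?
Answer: $-428$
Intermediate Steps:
$j{\left(a \right)} = 2 a$ ($j{\left(a \right)} = a + a = 2 a$)
$53 j{\left(-3 \right)} - 110 = 53 \cdot 2 \left(-3\right) - 110 = 53 \left(-6\right) - 110 = -318 - 110 = -428$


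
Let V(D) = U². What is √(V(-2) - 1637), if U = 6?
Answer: I*√1601 ≈ 40.013*I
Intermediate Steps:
V(D) = 36 (V(D) = 6² = 36)
√(V(-2) - 1637) = √(36 - 1637) = √(-1601) = I*√1601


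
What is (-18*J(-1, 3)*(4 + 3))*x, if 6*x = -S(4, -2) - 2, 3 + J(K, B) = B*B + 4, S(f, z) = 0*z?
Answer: 420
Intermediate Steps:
S(f, z) = 0
J(K, B) = 1 + B**2 (J(K, B) = -3 + (B*B + 4) = -3 + (B**2 + 4) = -3 + (4 + B**2) = 1 + B**2)
x = -1/3 (x = (-1*0 - 2)/6 = (0 - 2)/6 = (1/6)*(-2) = -1/3 ≈ -0.33333)
(-18*J(-1, 3)*(4 + 3))*x = -18*(1 + 3**2)*(4 + 3)*(-1/3) = -18*(1 + 9)*7*(-1/3) = -180*7*(-1/3) = -18*70*(-1/3) = -1260*(-1/3) = 420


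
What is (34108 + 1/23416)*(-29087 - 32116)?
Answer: -48881179273587/23416 ≈ -2.0875e+9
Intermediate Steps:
(34108 + 1/23416)*(-29087 - 32116) = (34108 + 1/23416)*(-61203) = (798672929/23416)*(-61203) = -48881179273587/23416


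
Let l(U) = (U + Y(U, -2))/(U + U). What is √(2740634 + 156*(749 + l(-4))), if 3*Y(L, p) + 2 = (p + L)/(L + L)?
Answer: 3*√5080114/4 ≈ 1690.4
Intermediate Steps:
Y(L, p) = -⅔ + (L + p)/(6*L) (Y(L, p) = -⅔ + ((p + L)/(L + L))/3 = -⅔ + ((L + p)/((2*L)))/3 = -⅔ + ((L + p)*(1/(2*L)))/3 = -⅔ + ((L + p)/(2*L))/3 = -⅔ + (L + p)/(6*L))
l(U) = (U + (-2 - 3*U)/(6*U))/(2*U) (l(U) = (U + (-2 - 3*U)/(6*U))/(U + U) = (U + (-2 - 3*U)/(6*U))/((2*U)) = (U + (-2 - 3*U)/(6*U))*(1/(2*U)) = (U + (-2 - 3*U)/(6*U))/(2*U))
√(2740634 + 156*(749 + l(-4))) = √(2740634 + 156*(749 + (1/12)*(-2 - 3*(-4) + 6*(-4)²)/(-4)²)) = √(2740634 + 156*(749 + (1/12)*(1/16)*(-2 + 12 + 6*16))) = √(2740634 + 156*(749 + (1/12)*(1/16)*(-2 + 12 + 96))) = √(2740634 + 156*(749 + (1/12)*(1/16)*106)) = √(2740634 + 156*(749 + 53/96)) = √(2740634 + 156*(71957/96)) = √(2740634 + 935441/8) = √(22860513/8) = 3*√5080114/4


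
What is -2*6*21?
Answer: -252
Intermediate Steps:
-2*6*21 = -12*21 = -252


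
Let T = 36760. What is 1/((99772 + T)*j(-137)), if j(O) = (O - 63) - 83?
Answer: -1/38638556 ≈ -2.5881e-8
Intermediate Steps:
j(O) = -146 + O (j(O) = (-63 + O) - 83 = -146 + O)
1/((99772 + T)*j(-137)) = 1/((99772 + 36760)*(-146 - 137)) = 1/(136532*(-283)) = (1/136532)*(-1/283) = -1/38638556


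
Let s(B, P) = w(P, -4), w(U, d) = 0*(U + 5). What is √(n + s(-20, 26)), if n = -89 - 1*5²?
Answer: I*√114 ≈ 10.677*I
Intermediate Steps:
w(U, d) = 0 (w(U, d) = 0*(5 + U) = 0)
s(B, P) = 0
n = -114 (n = -89 - 1*25 = -89 - 25 = -114)
√(n + s(-20, 26)) = √(-114 + 0) = √(-114) = I*√114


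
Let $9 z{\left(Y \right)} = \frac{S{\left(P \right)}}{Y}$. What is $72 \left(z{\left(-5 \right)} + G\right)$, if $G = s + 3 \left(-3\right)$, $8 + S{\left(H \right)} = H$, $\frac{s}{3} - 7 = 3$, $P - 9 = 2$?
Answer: $\frac{7536}{5} \approx 1507.2$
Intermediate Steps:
$P = 11$ ($P = 9 + 2 = 11$)
$s = 30$ ($s = 21 + 3 \cdot 3 = 21 + 9 = 30$)
$S{\left(H \right)} = -8 + H$
$G = 21$ ($G = 30 + 3 \left(-3\right) = 30 - 9 = 21$)
$z{\left(Y \right)} = \frac{1}{3 Y}$ ($z{\left(Y \right)} = \frac{\left(-8 + 11\right) \frac{1}{Y}}{9} = \frac{3 \frac{1}{Y}}{9} = \frac{1}{3 Y}$)
$72 \left(z{\left(-5 \right)} + G\right) = 72 \left(\frac{1}{3 \left(-5\right)} + 21\right) = 72 \left(\frac{1}{3} \left(- \frac{1}{5}\right) + 21\right) = 72 \left(- \frac{1}{15} + 21\right) = 72 \cdot \frac{314}{15} = \frac{7536}{5}$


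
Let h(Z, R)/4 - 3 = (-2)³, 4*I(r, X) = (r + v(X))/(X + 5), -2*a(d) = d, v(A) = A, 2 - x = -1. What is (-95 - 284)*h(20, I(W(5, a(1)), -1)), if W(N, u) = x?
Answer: 7580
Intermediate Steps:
x = 3 (x = 2 - 1*(-1) = 2 + 1 = 3)
a(d) = -d/2
W(N, u) = 3
I(r, X) = (X + r)/(4*(5 + X)) (I(r, X) = ((r + X)/(X + 5))/4 = ((X + r)/(5 + X))/4 = (X + r)/(4*(5 + X)))
h(Z, R) = -20 (h(Z, R) = 12 + 4*(-2)³ = 12 + 4*(-8) = 12 - 32 = -20)
(-95 - 284)*h(20, I(W(5, a(1)), -1)) = (-95 - 284)*(-20) = -379*(-20) = 7580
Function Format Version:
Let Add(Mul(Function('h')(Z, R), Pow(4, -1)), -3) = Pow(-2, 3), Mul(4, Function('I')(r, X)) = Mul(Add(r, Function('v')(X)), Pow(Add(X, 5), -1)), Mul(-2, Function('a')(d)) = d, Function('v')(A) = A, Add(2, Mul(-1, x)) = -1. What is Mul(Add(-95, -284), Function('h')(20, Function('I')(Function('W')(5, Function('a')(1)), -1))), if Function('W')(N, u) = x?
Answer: 7580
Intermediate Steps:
x = 3 (x = Add(2, Mul(-1, -1)) = Add(2, 1) = 3)
Function('a')(d) = Mul(Rational(-1, 2), d)
Function('W')(N, u) = 3
Function('I')(r, X) = Mul(Rational(1, 4), Pow(Add(5, X), -1), Add(X, r)) (Function('I')(r, X) = Mul(Rational(1, 4), Mul(Add(r, X), Pow(Add(X, 5), -1))) = Mul(Rational(1, 4), Mul(Add(X, r), Pow(Add(5, X), -1))) = Mul(Rational(1, 4), Mul(Pow(Add(5, X), -1), Add(X, r))) = Mul(Rational(1, 4), Pow(Add(5, X), -1), Add(X, r)))
Function('h')(Z, R) = -20 (Function('h')(Z, R) = Add(12, Mul(4, Pow(-2, 3))) = Add(12, Mul(4, -8)) = Add(12, -32) = -20)
Mul(Add(-95, -284), Function('h')(20, Function('I')(Function('W')(5, Function('a')(1)), -1))) = Mul(Add(-95, -284), -20) = Mul(-379, -20) = 7580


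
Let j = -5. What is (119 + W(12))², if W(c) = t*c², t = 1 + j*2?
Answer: 1385329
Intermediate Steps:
t = -9 (t = 1 - 5*2 = 1 - 10 = -9)
W(c) = -9*c²
(119 + W(12))² = (119 - 9*12²)² = (119 - 9*144)² = (119 - 1296)² = (-1177)² = 1385329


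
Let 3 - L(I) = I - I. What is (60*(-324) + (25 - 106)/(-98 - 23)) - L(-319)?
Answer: -2352522/121 ≈ -19442.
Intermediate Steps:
L(I) = 3 (L(I) = 3 - (I - I) = 3 - 1*0 = 3 + 0 = 3)
(60*(-324) + (25 - 106)/(-98 - 23)) - L(-319) = (60*(-324) + (25 - 106)/(-98 - 23)) - 1*3 = (-19440 - 81/(-121)) - 3 = (-19440 - 81*(-1/121)) - 3 = (-19440 + 81/121) - 3 = -2352159/121 - 3 = -2352522/121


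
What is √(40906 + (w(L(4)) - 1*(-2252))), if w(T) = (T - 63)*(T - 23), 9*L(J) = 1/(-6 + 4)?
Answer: √14454217/18 ≈ 211.22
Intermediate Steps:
L(J) = -1/18 (L(J) = 1/(9*(-6 + 4)) = (⅑)/(-2) = (⅑)*(-½) = -1/18)
w(T) = (-63 + T)*(-23 + T)
√(40906 + (w(L(4)) - 1*(-2252))) = √(40906 + ((1449 + (-1/18)² - 86*(-1/18)) - 1*(-2252))) = √(40906 + ((1449 + 1/324 + 43/9) + 2252)) = √(40906 + (471025/324 + 2252)) = √(40906 + 1200673/324) = √(14454217/324) = √14454217/18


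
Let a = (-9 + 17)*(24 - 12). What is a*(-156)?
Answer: -14976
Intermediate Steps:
a = 96 (a = 8*12 = 96)
a*(-156) = 96*(-156) = -14976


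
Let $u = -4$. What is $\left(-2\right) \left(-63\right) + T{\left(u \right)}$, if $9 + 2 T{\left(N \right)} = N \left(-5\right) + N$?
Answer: $\frac{259}{2} \approx 129.5$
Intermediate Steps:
$T{\left(N \right)} = - \frac{9}{2} - 2 N$ ($T{\left(N \right)} = - \frac{9}{2} + \frac{N \left(-5\right) + N}{2} = - \frac{9}{2} + \frac{- 5 N + N}{2} = - \frac{9}{2} + \frac{\left(-4\right) N}{2} = - \frac{9}{2} - 2 N$)
$\left(-2\right) \left(-63\right) + T{\left(u \right)} = \left(-2\right) \left(-63\right) - - \frac{7}{2} = 126 + \left(- \frac{9}{2} + 8\right) = 126 + \frac{7}{2} = \frac{259}{2}$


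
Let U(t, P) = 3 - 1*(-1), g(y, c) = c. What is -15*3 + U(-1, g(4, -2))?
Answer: -41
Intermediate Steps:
U(t, P) = 4 (U(t, P) = 3 + 1 = 4)
-15*3 + U(-1, g(4, -2)) = -15*3 + 4 = -45 + 4 = -41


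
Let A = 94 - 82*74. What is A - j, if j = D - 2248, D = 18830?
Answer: -22556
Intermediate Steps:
A = -5974 (A = 94 - 6068 = -5974)
j = 16582 (j = 18830 - 2248 = 16582)
A - j = -5974 - 1*16582 = -5974 - 16582 = -22556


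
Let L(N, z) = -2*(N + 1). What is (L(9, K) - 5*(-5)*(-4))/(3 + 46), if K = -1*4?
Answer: -120/49 ≈ -2.4490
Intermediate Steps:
K = -4
L(N, z) = -2 - 2*N (L(N, z) = -2*(1 + N) = -2 - 2*N)
(L(9, K) - 5*(-5)*(-4))/(3 + 46) = ((-2 - 2*9) - 5*(-5)*(-4))/(3 + 46) = ((-2 - 18) + 25*(-4))/49 = (-20 - 100)/49 = (1/49)*(-120) = -120/49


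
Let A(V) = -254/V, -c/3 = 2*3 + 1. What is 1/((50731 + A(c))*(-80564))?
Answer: -21/85849401220 ≈ -2.4461e-10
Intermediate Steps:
c = -21 (c = -3*(2*3 + 1) = -3*(6 + 1) = -3*7 = -21)
1/((50731 + A(c))*(-80564)) = 1/((50731 - 254/(-21))*(-80564)) = -1/80564/(50731 - 254*(-1/21)) = -1/80564/(50731 + 254/21) = -1/80564/(1065605/21) = (21/1065605)*(-1/80564) = -21/85849401220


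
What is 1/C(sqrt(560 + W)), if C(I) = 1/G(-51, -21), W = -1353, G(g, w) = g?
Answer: -51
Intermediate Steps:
C(I) = -1/51 (C(I) = 1/(-51) = -1/51)
1/C(sqrt(560 + W)) = 1/(-1/51) = -51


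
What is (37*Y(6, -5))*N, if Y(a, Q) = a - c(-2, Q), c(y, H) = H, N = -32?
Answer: -13024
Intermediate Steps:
Y(a, Q) = a - Q
(37*Y(6, -5))*N = (37*(6 - 1*(-5)))*(-32) = (37*(6 + 5))*(-32) = (37*11)*(-32) = 407*(-32) = -13024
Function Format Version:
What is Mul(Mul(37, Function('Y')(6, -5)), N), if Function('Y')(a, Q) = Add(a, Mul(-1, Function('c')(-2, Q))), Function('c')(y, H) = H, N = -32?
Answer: -13024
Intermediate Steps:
Function('Y')(a, Q) = Add(a, Mul(-1, Q))
Mul(Mul(37, Function('Y')(6, -5)), N) = Mul(Mul(37, Add(6, Mul(-1, -5))), -32) = Mul(Mul(37, Add(6, 5)), -32) = Mul(Mul(37, 11), -32) = Mul(407, -32) = -13024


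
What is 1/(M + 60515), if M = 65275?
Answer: 1/125790 ≈ 7.9498e-6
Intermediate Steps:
1/(M + 60515) = 1/(65275 + 60515) = 1/125790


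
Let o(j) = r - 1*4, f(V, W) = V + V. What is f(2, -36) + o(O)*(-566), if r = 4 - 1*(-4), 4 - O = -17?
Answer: -2260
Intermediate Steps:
f(V, W) = 2*V
O = 21 (O = 4 - 1*(-17) = 4 + 17 = 21)
r = 8 (r = 4 + 4 = 8)
o(j) = 4 (o(j) = 8 - 1*4 = 8 - 4 = 4)
f(2, -36) + o(O)*(-566) = 2*2 + 4*(-566) = 4 - 2264 = -2260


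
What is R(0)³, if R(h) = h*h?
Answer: 0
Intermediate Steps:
R(h) = h²
R(0)³ = (0²)³ = 0³ = 0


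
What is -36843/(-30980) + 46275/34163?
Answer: 2692266909/1058369740 ≈ 2.5438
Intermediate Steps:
-36843/(-30980) + 46275/34163 = -36843*(-1/30980) + 46275*(1/34163) = 36843/30980 + 46275/34163 = 2692266909/1058369740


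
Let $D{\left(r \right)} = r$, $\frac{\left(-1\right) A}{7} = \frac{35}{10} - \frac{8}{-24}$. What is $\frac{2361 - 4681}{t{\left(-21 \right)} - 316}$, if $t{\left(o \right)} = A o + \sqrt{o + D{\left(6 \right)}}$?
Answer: $- \frac{153120}{16339} + \frac{1856 i \sqrt{15}}{49017} \approx -9.3714 + 0.14665 i$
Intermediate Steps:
$A = - \frac{161}{6}$ ($A = - 7 \left(\frac{35}{10} - \frac{8}{-24}\right) = - 7 \left(35 \cdot \frac{1}{10} - - \frac{1}{3}\right) = - 7 \left(\frac{7}{2} + \frac{1}{3}\right) = \left(-7\right) \frac{23}{6} = - \frac{161}{6} \approx -26.833$)
$t{\left(o \right)} = \sqrt{6 + o} - \frac{161 o}{6}$ ($t{\left(o \right)} = - \frac{161 o}{6} + \sqrt{o + 6} = - \frac{161 o}{6} + \sqrt{6 + o} = \sqrt{6 + o} - \frac{161 o}{6}$)
$\frac{2361 - 4681}{t{\left(-21 \right)} - 316} = \frac{2361 - 4681}{\left(\sqrt{6 - 21} - - \frac{1127}{2}\right) - 316} = - \frac{2320}{\left(\sqrt{-15} + \frac{1127}{2}\right) - 316} = - \frac{2320}{\left(i \sqrt{15} + \frac{1127}{2}\right) - 316} = - \frac{2320}{\left(\frac{1127}{2} + i \sqrt{15}\right) - 316} = - \frac{2320}{\frac{495}{2} + i \sqrt{15}}$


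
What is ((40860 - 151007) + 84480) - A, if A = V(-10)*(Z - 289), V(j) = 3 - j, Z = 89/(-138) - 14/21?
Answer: -3021227/138 ≈ -21893.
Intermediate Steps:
Z = -181/138 (Z = 89*(-1/138) - 14*1/21 = -89/138 - ⅔ = -181/138 ≈ -1.3116)
A = -520819/138 (A = (3 - 1*(-10))*(-181/138 - 289) = (3 + 10)*(-40063/138) = 13*(-40063/138) = -520819/138 ≈ -3774.1)
((40860 - 151007) + 84480) - A = ((40860 - 151007) + 84480) - 1*(-520819/138) = (-110147 + 84480) + 520819/138 = -25667 + 520819/138 = -3021227/138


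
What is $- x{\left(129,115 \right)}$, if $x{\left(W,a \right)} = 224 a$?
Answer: $-25760$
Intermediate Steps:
$- x{\left(129,115 \right)} = - 224 \cdot 115 = \left(-1\right) 25760 = -25760$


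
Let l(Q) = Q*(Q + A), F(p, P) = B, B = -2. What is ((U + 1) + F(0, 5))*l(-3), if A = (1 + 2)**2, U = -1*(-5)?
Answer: -72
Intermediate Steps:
F(p, P) = -2
U = 5
A = 9 (A = 3**2 = 9)
l(Q) = Q*(9 + Q) (l(Q) = Q*(Q + 9) = Q*(9 + Q))
((U + 1) + F(0, 5))*l(-3) = ((5 + 1) - 2)*(-3*(9 - 3)) = (6 - 2)*(-3*6) = 4*(-18) = -72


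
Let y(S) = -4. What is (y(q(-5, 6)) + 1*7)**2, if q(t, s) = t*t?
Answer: 9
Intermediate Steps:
q(t, s) = t**2
(y(q(-5, 6)) + 1*7)**2 = (-4 + 1*7)**2 = (-4 + 7)**2 = 3**2 = 9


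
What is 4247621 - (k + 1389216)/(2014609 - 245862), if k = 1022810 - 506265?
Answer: 7512964995126/1768747 ≈ 4.2476e+6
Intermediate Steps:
k = 516545
4247621 - (k + 1389216)/(2014609 - 245862) = 4247621 - (516545 + 1389216)/(2014609 - 245862) = 4247621 - 1905761/1768747 = 7512964995126/1768747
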